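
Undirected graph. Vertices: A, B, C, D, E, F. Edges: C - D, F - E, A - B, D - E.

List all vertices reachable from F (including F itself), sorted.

Start at F.
Its neighbours: E.
Then their neighbours: D.
Then next layer: C.
Nothing further is reachable.

C, D, E, F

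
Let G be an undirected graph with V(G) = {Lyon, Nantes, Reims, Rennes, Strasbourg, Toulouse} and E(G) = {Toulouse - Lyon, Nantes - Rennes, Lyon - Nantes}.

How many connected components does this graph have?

3

From Lyon: component {Lyon, Nantes, Rennes, Toulouse}.
From Reims: component {Reims}.
From Strasbourg: component {Strasbourg}.
That's 3 components.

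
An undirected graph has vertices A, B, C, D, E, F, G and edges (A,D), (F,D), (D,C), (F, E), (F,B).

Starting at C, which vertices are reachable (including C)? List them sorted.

Start at C.
Its neighbours: D.
Then their neighbours: A, F.
Then next layer: B, E.
Nothing further is reachable.

A, B, C, D, E, F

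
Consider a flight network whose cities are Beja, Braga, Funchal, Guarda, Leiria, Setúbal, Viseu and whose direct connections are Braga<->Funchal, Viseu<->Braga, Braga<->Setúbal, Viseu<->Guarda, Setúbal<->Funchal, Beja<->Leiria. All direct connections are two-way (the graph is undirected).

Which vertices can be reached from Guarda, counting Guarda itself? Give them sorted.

Braga, Funchal, Guarda, Setúbal, Viseu

Start at Guarda.
Its neighbours: Viseu.
Then their neighbours: Braga.
Then next layer: Funchal, Setúbal.
Nothing further is reachable.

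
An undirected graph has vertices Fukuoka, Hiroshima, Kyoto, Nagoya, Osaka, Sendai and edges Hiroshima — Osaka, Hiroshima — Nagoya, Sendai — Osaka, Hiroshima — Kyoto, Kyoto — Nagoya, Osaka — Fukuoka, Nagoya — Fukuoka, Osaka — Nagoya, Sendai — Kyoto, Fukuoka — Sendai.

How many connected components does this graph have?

From Fukuoka: component {Fukuoka, Hiroshima, Kyoto, Nagoya, Osaka, Sendai}.
That's 1 component.

1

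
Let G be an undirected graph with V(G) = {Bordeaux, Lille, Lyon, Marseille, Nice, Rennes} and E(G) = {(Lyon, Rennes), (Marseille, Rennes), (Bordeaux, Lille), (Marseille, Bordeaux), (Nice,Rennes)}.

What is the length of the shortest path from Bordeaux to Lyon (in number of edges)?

3

Distance 0: Bordeaux.
Distance 1: Lille, Marseille.
Distance 2: Rennes.
Distance 3: Lyon, Nice — contains Lyon.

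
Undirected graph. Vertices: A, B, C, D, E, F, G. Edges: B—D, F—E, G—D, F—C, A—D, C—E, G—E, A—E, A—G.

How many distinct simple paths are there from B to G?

3

B–D–A–E–G
B–D–A–G
B–D–G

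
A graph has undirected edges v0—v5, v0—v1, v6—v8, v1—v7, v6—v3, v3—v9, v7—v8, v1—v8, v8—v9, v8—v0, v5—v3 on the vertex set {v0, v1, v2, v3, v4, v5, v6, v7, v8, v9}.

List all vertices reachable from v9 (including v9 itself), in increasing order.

v0, v1, v3, v5, v6, v7, v8, v9

Start at v9.
Its neighbours: v3, v8.
Then their neighbours: v0, v1, v5, v6, v7.
Nothing further is reachable.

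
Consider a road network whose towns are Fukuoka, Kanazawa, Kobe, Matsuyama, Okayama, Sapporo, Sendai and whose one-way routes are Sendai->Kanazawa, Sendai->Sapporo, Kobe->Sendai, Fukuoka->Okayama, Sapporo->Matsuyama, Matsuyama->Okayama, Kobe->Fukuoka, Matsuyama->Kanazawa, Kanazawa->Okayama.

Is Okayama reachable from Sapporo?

Yes

Explore from Sapporo.
Distance 1: reach Matsuyama.
Distance 2: reach Kanazawa, Okayama.
Found Okayama.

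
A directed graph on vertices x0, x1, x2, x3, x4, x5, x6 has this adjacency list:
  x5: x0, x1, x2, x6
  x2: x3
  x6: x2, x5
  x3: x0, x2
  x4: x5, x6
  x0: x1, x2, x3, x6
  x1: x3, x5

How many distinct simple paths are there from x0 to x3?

8

x0→x1→x3
x0→x1→x5→x2→x3
x0→x1→x5→x6→x2→x3
x0→x2→x3
x0→x3
x0→x6→x2→x3
x0→x6→x5→x1→x3
x0→x6→x5→x2→x3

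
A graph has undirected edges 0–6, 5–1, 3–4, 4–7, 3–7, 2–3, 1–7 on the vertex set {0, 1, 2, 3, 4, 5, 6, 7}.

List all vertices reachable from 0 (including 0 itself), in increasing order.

0, 6

Start at 0.
Its neighbours: 6.
Nothing further is reachable.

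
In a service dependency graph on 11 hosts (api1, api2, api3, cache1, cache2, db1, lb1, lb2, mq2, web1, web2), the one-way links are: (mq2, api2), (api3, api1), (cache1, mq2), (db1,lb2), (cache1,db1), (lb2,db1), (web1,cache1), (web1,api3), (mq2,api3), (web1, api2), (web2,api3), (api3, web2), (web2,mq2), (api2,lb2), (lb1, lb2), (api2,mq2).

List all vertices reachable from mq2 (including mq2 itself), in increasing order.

Start at mq2.
Its neighbours: api2, api3.
Then their neighbours: api1, lb2, web2.
Then next layer: db1.
Nothing further is reachable.

api1, api2, api3, db1, lb2, mq2, web2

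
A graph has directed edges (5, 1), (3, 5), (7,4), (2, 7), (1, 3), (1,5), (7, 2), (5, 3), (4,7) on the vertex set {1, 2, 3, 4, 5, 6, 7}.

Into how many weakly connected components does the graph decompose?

3

From 1: component {1, 3, 5}.
From 2: component {2, 4, 7}.
From 6: component {6}.
That's 3 components.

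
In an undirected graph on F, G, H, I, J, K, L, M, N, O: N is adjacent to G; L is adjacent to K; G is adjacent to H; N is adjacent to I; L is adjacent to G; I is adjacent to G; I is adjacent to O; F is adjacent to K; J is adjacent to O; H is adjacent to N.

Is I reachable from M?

M has no edges, so nothing is reachable from it.

No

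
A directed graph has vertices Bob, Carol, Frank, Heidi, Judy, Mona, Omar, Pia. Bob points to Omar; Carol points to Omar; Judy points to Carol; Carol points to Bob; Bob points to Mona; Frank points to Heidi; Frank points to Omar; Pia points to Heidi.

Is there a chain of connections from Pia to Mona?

No

Explore from Pia.
Distance 1: reach Heidi.
The search from Pia is exhausted; no directed path reaches Mona.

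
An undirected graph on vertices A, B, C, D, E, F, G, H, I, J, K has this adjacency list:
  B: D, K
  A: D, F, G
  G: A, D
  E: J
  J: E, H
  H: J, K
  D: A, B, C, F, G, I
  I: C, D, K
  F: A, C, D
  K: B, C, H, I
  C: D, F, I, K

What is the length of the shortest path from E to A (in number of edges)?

6

Distance 0: E.
Distance 1: J.
Distance 2: H.
Distance 3: K.
Distance 4: B, C, I.
Distance 5: D, F.
Distance 6: A, G — contains A.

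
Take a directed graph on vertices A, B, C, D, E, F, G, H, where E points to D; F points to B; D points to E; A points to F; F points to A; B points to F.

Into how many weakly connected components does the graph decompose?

5

From A: component {A, B, F}.
From C: component {C}.
From D: component {D, E}.
From G: component {G}.
From H: component {H}.
That's 5 components.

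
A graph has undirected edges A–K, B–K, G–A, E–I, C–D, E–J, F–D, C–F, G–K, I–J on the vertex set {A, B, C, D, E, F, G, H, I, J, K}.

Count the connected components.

From A: component {A, B, G, K}.
From C: component {C, D, F}.
From E: component {E, I, J}.
From H: component {H}.
That's 4 components.

4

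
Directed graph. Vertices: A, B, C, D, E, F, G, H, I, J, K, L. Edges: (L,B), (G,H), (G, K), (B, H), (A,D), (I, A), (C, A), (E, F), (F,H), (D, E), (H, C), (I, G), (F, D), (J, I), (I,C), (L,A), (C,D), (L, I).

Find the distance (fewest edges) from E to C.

Distance 0: E.
Distance 1: F.
Distance 2: D, H.
Distance 3: C — contains C.

3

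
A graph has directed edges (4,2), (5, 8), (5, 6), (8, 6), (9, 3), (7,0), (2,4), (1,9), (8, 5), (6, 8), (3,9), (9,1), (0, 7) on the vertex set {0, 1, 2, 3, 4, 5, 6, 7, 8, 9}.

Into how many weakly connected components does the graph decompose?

4

From 0: component {0, 7}.
From 1: component {1, 3, 9}.
From 2: component {2, 4}.
From 5: component {5, 6, 8}.
That's 4 components.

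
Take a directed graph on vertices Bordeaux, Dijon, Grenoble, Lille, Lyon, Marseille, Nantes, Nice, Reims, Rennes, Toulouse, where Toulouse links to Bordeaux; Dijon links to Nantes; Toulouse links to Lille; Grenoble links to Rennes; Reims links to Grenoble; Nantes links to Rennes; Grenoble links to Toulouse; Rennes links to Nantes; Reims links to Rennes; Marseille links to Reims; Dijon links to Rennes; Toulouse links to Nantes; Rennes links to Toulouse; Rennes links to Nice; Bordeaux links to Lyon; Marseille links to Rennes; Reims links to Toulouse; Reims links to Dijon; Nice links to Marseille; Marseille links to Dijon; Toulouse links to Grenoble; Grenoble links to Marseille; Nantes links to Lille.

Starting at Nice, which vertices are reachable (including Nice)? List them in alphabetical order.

Start at Nice.
Its neighbours: Marseille.
Then their neighbours: Dijon, Reims, Rennes.
Then next layer: Grenoble, Nantes, Toulouse.
Then next layer: Bordeaux, Lille.
Then next layer: Lyon.
Every vertex is now reached.

Bordeaux, Dijon, Grenoble, Lille, Lyon, Marseille, Nantes, Nice, Reims, Rennes, Toulouse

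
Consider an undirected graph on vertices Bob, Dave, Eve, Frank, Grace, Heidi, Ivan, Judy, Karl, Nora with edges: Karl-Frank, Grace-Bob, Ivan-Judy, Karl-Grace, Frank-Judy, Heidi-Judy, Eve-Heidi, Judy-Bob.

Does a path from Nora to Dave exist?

Nora has no edges, so nothing is reachable from it.

No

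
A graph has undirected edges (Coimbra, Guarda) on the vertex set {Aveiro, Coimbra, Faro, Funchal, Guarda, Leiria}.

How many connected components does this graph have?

From Aveiro: component {Aveiro}.
From Coimbra: component {Coimbra, Guarda}.
From Faro: component {Faro}.
From Funchal: component {Funchal}.
From Leiria: component {Leiria}.
That's 5 components.

5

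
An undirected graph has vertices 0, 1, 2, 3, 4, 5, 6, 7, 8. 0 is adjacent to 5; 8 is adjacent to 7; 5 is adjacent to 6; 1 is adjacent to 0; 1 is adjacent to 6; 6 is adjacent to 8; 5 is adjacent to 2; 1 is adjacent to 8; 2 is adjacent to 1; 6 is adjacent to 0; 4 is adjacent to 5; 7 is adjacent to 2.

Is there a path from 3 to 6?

3 has no edges, so nothing is reachable from it.

No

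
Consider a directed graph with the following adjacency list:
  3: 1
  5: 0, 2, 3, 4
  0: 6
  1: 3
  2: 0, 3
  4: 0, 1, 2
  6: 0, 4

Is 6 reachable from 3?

Explore from 3.
Distance 1: reach 1.
The search from 3 is exhausted; no directed path reaches 6.

No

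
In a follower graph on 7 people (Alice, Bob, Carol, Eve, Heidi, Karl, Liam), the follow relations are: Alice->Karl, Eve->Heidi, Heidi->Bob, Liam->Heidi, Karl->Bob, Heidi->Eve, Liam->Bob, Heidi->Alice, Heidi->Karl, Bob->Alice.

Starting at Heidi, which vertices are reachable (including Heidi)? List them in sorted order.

Start at Heidi.
Its neighbours: Alice, Bob, Eve, Karl.
Nothing further is reachable.

Alice, Bob, Eve, Heidi, Karl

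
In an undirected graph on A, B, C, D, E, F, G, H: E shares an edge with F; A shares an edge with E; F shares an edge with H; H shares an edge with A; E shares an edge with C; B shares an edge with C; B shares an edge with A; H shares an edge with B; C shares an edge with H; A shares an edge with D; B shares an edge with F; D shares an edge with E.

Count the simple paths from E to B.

16

E–A–B
E–A–H–B
E–A–H–C–B
E–A–H–F–B
E–C–B
E–C–H–A–B
E–C–H–B
E–C–H–F–B
... and 8 more.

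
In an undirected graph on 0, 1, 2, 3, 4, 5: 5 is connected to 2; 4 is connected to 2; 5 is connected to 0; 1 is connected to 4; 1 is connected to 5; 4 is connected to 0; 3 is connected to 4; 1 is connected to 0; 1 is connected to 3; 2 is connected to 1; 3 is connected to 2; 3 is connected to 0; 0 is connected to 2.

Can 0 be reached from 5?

Yes

Explore from 5.
Distance 1: reach 0, 1, 2.
Found 0.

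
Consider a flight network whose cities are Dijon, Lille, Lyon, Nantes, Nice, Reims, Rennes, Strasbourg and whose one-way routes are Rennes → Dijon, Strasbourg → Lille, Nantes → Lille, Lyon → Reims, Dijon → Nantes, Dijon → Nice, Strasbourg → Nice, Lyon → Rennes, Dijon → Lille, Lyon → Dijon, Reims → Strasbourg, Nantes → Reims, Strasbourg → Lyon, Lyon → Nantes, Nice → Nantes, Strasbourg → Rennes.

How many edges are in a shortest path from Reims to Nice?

Distance 0: Reims.
Distance 1: Strasbourg.
Distance 2: Lille, Lyon, Nice, Rennes — contains Nice.

2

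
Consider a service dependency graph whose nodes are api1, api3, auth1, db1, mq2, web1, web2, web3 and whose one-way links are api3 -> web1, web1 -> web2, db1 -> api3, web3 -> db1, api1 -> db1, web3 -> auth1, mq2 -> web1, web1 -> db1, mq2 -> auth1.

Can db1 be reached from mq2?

Explore from mq2.
Distance 1: reach auth1, web1.
Distance 2: reach db1, web2.
Found db1.

Yes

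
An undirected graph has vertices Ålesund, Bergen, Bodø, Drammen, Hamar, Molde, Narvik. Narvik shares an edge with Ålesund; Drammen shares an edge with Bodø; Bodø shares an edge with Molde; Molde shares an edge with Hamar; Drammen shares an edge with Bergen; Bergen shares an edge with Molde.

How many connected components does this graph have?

2

From Ålesund: component {Ålesund, Narvik}.
From Bergen: component {Bergen, Bodø, Drammen, Hamar, Molde}.
That's 2 components.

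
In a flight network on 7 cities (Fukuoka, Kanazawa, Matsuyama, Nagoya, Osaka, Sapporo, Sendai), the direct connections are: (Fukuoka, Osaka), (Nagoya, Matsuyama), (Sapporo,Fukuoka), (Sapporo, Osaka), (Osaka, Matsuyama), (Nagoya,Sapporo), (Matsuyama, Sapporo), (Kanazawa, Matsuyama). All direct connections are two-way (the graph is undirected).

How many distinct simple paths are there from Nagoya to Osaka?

6

Nagoya–Matsuyama–Osaka
Nagoya–Matsuyama–Sapporo–Fukuoka–Osaka
Nagoya–Matsuyama–Sapporo–Osaka
Nagoya–Sapporo–Fukuoka–Osaka
Nagoya–Sapporo–Matsuyama–Osaka
Nagoya–Sapporo–Osaka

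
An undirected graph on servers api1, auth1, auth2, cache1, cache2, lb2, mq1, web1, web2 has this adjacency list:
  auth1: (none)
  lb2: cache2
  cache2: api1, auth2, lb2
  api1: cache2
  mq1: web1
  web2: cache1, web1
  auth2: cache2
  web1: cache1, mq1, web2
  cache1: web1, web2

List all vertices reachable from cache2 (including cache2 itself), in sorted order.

api1, auth2, cache2, lb2

Start at cache2.
Its neighbours: api1, auth2, lb2.
Nothing further is reachable.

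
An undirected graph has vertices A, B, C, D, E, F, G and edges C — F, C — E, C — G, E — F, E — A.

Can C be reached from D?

D has no edges, so nothing is reachable from it.

No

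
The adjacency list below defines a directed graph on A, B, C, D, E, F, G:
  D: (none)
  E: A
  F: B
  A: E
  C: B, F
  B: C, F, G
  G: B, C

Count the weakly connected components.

3

From A: component {A, E}.
From B: component {B, C, F, G}.
From D: component {D}.
That's 3 components.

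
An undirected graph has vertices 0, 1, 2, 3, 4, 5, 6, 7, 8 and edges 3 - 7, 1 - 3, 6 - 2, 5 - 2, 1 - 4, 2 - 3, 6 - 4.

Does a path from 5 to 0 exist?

Explore from 5.
Distance 1: reach 2.
Distance 2: reach 3, 6.
Distance 3: reach 1, 4, 7.
The search is exhausted without reaching 0; it lies in a different component.

No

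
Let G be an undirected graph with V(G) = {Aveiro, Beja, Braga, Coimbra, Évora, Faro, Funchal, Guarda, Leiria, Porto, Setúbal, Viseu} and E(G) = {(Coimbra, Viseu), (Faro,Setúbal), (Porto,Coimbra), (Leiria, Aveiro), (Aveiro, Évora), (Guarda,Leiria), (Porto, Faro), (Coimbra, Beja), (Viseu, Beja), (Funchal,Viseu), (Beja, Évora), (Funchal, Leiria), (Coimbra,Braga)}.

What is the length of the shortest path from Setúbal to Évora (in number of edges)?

Distance 0: Setúbal.
Distance 1: Faro.
Distance 2: Porto.
Distance 3: Coimbra.
Distance 4: Beja, Braga, Viseu.
Distance 5: Évora, Funchal — contains Évora.

5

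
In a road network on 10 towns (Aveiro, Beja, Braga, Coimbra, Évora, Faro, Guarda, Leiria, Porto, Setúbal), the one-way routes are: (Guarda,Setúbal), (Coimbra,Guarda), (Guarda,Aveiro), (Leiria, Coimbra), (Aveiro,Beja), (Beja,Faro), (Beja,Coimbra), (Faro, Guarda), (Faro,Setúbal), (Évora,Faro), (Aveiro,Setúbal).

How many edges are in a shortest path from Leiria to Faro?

5

Distance 0: Leiria.
Distance 1: Coimbra.
Distance 2: Guarda.
Distance 3: Aveiro, Setúbal.
Distance 4: Beja.
Distance 5: Faro — contains Faro.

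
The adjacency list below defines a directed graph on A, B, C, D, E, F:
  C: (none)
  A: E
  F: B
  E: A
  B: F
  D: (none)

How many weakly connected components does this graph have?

4

From A: component {A, E}.
From B: component {B, F}.
From C: component {C}.
From D: component {D}.
That's 4 components.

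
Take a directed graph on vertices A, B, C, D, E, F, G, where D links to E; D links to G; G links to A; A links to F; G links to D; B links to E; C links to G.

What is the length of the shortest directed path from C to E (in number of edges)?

3

Distance 0: C.
Distance 1: G.
Distance 2: A, D.
Distance 3: E, F — contains E.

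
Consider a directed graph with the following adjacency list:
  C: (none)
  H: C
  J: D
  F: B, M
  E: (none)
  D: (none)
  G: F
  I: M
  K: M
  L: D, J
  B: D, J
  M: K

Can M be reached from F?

Explore from F.
Distance 1: reach B, M.
Found M.

Yes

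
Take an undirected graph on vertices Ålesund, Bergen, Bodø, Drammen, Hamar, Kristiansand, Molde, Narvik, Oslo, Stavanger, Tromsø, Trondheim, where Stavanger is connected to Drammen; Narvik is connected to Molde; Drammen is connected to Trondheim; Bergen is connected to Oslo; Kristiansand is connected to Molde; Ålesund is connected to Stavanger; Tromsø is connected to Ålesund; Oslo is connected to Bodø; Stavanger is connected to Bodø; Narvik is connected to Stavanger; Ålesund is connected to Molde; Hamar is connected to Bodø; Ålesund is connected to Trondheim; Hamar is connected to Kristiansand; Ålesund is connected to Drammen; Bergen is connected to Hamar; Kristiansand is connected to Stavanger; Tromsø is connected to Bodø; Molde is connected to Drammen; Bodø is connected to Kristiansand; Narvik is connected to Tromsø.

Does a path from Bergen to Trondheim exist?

Explore from Bergen.
Distance 1: reach Hamar, Oslo.
Distance 2: reach Bodø, Kristiansand.
Distance 3: reach Molde, Stavanger, Tromsø.
Distance 4: reach Ålesund, Drammen, Narvik.
Distance 5: reach Trondheim.
Found Trondheim.

Yes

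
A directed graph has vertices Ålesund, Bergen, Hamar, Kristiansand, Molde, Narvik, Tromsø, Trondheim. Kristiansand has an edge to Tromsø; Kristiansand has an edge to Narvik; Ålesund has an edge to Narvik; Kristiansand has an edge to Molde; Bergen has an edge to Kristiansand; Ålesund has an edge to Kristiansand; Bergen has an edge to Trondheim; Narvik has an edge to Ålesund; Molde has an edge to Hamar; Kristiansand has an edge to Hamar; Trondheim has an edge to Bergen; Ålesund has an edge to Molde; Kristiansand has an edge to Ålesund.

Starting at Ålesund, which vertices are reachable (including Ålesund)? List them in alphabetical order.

Ålesund, Hamar, Kristiansand, Molde, Narvik, Tromsø

Start at Ålesund.
Its neighbours: Kristiansand, Molde, Narvik.
Then their neighbours: Hamar, Tromsø.
Nothing further is reachable.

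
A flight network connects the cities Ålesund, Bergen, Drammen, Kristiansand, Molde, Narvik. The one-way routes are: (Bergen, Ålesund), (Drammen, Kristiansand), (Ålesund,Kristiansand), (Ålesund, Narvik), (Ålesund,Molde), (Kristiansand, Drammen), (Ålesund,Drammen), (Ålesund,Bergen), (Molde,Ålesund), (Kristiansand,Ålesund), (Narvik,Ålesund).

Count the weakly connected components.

From Ålesund: component {Ålesund, Bergen, Drammen, Kristiansand, Molde, Narvik}.
That's 1 component.

1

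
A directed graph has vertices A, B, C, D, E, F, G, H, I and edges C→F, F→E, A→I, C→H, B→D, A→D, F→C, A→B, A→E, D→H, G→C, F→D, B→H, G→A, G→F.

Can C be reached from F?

Yes

Explore from F.
Distance 1: reach C, D, E.
Found C.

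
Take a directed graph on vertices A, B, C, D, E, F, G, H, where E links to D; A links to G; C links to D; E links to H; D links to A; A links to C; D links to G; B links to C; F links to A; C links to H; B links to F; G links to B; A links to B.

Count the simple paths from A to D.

3

A→B→C→D
A→C→D
A→G→B→C→D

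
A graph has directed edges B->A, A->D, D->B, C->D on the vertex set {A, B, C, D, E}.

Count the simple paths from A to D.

A→D

1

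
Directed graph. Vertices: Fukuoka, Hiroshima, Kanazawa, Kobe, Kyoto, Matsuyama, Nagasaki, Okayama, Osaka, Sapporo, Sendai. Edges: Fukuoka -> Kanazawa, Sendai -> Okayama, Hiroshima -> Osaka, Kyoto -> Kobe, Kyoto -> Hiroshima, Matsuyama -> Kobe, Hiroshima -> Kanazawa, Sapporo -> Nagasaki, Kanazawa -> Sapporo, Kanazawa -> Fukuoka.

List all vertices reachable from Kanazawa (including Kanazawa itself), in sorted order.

Fukuoka, Kanazawa, Nagasaki, Sapporo

Start at Kanazawa.
Its neighbours: Fukuoka, Sapporo.
Then their neighbours: Nagasaki.
Nothing further is reachable.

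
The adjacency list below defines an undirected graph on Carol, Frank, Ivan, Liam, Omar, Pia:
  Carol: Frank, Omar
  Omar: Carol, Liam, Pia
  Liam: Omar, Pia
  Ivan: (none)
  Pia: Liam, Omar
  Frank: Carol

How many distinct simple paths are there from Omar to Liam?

Omar–Liam
Omar–Pia–Liam

2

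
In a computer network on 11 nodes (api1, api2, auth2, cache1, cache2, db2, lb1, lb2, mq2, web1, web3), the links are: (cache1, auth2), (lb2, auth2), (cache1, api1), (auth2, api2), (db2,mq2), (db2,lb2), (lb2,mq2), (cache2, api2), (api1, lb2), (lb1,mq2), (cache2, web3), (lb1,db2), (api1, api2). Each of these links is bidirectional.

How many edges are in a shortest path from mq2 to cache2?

Distance 0: mq2.
Distance 1: db2, lb1, lb2.
Distance 2: api1, auth2.
Distance 3: api2, cache1.
Distance 4: cache2 — contains cache2.

4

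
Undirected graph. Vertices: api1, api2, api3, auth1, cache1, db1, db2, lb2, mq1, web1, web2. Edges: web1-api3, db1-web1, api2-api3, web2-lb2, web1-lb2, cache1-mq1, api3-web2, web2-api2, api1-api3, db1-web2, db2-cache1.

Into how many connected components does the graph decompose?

3

From api1: component {api1, api2, api3, db1, lb2, web1, web2}.
From auth1: component {auth1}.
From cache1: component {cache1, db2, mq1}.
That's 3 components.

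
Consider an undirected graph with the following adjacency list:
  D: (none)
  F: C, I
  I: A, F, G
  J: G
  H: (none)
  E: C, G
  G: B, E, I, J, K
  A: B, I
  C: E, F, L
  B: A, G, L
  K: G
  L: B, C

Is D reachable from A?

Explore from A.
Distance 1: reach B, I.
Distance 2: reach F, G, L.
Distance 3: reach C, E, J, K.
The search is exhausted without reaching D; it lies in a different component.

No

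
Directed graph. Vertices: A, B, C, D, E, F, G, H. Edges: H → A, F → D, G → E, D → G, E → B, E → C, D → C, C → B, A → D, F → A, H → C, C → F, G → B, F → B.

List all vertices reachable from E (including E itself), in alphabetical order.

A, B, C, D, E, F, G

Start at E.
Its neighbours: B, C.
Then their neighbours: F.
Then next layer: A, D.
Then next layer: G.
Nothing further is reachable.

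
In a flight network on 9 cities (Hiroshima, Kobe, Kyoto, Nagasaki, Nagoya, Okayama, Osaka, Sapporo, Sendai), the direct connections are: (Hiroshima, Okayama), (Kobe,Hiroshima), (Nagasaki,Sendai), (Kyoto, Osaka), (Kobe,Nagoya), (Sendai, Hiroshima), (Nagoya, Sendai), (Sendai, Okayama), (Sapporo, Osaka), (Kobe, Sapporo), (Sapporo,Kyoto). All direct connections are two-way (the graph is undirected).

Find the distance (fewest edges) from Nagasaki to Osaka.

5

Distance 0: Nagasaki.
Distance 1: Sendai.
Distance 2: Hiroshima, Nagoya, Okayama.
Distance 3: Kobe.
Distance 4: Sapporo.
Distance 5: Kyoto, Osaka — contains Osaka.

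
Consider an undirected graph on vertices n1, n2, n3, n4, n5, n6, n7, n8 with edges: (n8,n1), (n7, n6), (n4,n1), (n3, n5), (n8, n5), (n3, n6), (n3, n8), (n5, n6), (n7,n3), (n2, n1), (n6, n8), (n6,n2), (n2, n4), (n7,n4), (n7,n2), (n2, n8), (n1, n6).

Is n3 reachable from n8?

Explore from n8.
Distance 1: reach n1, n2, n3, n5, n6.
Found n3.

Yes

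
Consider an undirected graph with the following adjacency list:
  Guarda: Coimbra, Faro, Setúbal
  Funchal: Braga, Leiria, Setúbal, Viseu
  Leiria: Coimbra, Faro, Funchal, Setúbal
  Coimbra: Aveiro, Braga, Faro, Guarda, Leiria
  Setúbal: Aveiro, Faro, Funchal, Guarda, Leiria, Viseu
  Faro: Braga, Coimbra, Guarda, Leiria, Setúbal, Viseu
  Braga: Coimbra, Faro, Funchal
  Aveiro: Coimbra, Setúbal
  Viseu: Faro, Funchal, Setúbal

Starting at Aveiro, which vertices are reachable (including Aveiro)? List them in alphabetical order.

Aveiro, Braga, Coimbra, Faro, Funchal, Guarda, Leiria, Setúbal, Viseu

Start at Aveiro.
Its neighbours: Coimbra, Setúbal.
Then their neighbours: Braga, Faro, Funchal, Guarda, Leiria, Viseu.
Every vertex is now reached.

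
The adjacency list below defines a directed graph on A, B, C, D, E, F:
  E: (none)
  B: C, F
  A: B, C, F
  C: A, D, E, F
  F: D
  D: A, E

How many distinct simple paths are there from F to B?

1

F→D→A→B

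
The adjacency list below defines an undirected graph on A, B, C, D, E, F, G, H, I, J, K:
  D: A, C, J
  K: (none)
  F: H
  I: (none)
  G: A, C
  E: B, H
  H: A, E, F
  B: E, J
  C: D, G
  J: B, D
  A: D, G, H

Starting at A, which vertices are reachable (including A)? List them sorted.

A, B, C, D, E, F, G, H, J

Start at A.
Its neighbours: D, G, H.
Then their neighbours: C, E, F, J.
Then next layer: B.
Nothing further is reachable.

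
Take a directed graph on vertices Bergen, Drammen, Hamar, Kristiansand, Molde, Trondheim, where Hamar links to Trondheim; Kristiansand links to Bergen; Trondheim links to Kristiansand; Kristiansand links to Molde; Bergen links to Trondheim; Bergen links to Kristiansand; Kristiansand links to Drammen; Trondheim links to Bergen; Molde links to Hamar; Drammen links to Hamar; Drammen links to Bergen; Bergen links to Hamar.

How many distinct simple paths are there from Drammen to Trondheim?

4

Drammen→Bergen→Hamar→Trondheim
Drammen→Bergen→Kristiansand→Molde→Hamar→Trondheim
Drammen→Bergen→Trondheim
Drammen→Hamar→Trondheim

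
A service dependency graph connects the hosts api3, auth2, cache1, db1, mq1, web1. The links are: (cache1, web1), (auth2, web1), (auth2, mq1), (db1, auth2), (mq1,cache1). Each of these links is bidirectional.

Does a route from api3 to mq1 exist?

No

api3 has no edges, so nothing is reachable from it.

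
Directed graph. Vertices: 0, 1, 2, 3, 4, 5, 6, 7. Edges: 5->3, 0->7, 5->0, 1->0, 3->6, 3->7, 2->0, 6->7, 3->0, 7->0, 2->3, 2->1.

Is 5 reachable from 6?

No

Explore from 6.
Distance 1: reach 7.
Distance 2: reach 0.
The search from 6 is exhausted; no directed path reaches 5.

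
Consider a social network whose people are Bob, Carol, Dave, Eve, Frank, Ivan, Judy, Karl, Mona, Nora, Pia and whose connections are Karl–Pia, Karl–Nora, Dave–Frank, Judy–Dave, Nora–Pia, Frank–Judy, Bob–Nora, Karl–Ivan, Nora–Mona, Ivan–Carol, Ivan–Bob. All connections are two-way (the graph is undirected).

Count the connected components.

From Bob: component {Bob, Carol, Ivan, Karl, Mona, Nora, Pia}.
From Dave: component {Dave, Frank, Judy}.
From Eve: component {Eve}.
That's 3 components.

3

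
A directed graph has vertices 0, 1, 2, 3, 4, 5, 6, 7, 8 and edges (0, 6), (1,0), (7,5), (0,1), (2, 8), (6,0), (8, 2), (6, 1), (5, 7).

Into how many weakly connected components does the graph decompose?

From 0: component {0, 1, 6}.
From 2: component {2, 8}.
From 3: component {3}.
From 4: component {4}.
From 5: component {5, 7}.
That's 5 components.

5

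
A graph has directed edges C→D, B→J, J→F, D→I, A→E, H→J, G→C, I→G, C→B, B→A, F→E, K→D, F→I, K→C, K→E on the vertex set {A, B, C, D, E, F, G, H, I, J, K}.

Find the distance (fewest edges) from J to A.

Distance 0: J.
Distance 1: F.
Distance 2: E, I.
Distance 3: G.
Distance 4: C.
Distance 5: B, D.
Distance 6: A — contains A.

6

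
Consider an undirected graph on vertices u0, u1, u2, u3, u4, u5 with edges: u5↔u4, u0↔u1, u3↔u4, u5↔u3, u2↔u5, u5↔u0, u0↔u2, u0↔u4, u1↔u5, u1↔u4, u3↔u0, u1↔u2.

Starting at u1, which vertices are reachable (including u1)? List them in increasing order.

Start at u1.
Its neighbours: u0, u2, u4, u5.
Then their neighbours: u3.
Every vertex is now reached.

u0, u1, u2, u3, u4, u5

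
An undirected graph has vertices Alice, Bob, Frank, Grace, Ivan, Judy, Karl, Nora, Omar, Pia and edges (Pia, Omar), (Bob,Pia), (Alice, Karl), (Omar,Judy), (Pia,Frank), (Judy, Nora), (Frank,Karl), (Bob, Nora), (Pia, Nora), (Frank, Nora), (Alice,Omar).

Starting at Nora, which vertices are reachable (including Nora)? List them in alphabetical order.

Start at Nora.
Its neighbours: Bob, Frank, Judy, Pia.
Then their neighbours: Karl, Omar.
Then next layer: Alice.
Nothing further is reachable.

Alice, Bob, Frank, Judy, Karl, Nora, Omar, Pia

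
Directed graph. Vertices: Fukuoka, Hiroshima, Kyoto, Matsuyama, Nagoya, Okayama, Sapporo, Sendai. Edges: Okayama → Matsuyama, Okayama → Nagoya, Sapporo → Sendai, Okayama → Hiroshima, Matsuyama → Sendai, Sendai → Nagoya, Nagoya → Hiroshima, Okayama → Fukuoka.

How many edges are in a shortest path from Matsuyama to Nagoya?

2

Distance 0: Matsuyama.
Distance 1: Sendai.
Distance 2: Nagoya — contains Nagoya.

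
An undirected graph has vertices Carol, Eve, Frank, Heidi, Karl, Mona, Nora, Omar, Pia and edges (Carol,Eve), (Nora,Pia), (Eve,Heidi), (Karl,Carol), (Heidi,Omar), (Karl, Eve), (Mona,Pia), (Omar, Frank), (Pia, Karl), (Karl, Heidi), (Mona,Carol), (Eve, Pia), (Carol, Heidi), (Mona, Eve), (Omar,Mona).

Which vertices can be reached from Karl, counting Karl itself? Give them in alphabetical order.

Start at Karl.
Its neighbours: Carol, Eve, Heidi, Pia.
Then their neighbours: Mona, Nora, Omar.
Then next layer: Frank.
Every vertex is now reached.

Carol, Eve, Frank, Heidi, Karl, Mona, Nora, Omar, Pia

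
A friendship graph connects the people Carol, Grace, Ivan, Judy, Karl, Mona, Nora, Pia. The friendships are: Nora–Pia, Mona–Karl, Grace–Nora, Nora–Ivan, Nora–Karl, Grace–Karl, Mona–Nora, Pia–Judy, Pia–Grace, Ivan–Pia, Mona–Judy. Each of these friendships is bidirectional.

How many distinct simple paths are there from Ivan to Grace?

15

Ivan–Nora–Grace
Ivan–Nora–Karl–Grace
Ivan–Nora–Karl–Mona–Judy–Pia–Grace
Ivan–Nora–Mona–Judy–Pia–Grace
Ivan–Nora–Mona–Karl–Grace
Ivan–Nora–Pia–Grace
Ivan–Nora–Pia–Judy–Mona–Karl–Grace
Ivan–Pia–Grace
Ivan–Pia–Judy–Mona–Karl–Grace
Ivan–Pia–Judy–Mona–Karl–Nora–Grace
Ivan–Pia–Judy–Mona–Nora–Grace
Ivan–Pia–Judy–Mona–Nora–Karl–Grace
Ivan–Pia–Nora–Grace
Ivan–Pia–Nora–Karl–Grace
Ivan–Pia–Nora–Mona–Karl–Grace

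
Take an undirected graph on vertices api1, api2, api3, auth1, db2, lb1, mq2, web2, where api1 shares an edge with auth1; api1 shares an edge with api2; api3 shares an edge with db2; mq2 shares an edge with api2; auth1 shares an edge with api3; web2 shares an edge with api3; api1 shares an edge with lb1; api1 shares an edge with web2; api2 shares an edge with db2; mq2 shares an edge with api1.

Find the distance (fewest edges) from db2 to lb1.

3

Distance 0: db2.
Distance 1: api2, api3.
Distance 2: api1, auth1, mq2, web2.
Distance 3: lb1 — contains lb1.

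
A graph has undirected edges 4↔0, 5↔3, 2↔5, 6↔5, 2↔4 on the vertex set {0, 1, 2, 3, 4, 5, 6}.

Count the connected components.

2

From 0: component {0, 2, 3, 4, 5, 6}.
From 1: component {1}.
That's 2 components.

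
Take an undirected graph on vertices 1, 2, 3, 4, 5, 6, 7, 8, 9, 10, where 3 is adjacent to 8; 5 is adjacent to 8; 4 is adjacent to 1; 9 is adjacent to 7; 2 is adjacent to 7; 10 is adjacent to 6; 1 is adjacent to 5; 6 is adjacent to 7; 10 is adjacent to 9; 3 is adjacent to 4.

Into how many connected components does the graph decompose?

2

From 1: component {1, 3, 4, 5, 8}.
From 2: component {2, 6, 7, 9, 10}.
That's 2 components.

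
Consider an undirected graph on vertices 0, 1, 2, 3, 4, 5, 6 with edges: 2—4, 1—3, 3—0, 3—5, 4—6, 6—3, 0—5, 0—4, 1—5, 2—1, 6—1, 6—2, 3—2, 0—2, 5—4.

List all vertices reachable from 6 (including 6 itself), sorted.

Start at 6.
Its neighbours: 1, 2, 3, 4.
Then their neighbours: 0, 5.
Every vertex is now reached.

0, 1, 2, 3, 4, 5, 6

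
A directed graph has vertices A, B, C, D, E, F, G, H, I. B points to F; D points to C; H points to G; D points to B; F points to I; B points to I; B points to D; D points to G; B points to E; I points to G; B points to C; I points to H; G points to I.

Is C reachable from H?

Explore from H.
Distance 1: reach G.
Distance 2: reach I.
The search from H is exhausted; no directed path reaches C.

No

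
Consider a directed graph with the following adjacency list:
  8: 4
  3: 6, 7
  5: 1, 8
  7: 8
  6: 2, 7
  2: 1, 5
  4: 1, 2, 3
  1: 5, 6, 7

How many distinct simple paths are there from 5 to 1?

4

5→1
5→8→4→1
5→8→4→2→1
5→8→4→3→6→2→1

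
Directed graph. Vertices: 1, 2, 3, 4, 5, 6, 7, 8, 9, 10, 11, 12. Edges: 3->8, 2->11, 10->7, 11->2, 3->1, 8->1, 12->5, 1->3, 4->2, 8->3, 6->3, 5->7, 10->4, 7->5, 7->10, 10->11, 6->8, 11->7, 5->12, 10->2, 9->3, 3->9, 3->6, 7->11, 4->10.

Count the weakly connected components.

2

From 1: component {1, 3, 6, 8, 9}.
From 2: component {2, 4, 5, 7, 10, 11, 12}.
That's 2 components.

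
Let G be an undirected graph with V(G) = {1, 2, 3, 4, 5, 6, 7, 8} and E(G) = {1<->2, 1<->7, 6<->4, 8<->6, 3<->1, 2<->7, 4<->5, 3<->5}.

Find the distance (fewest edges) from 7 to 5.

3

Distance 0: 7.
Distance 1: 1, 2.
Distance 2: 3.
Distance 3: 5 — contains 5.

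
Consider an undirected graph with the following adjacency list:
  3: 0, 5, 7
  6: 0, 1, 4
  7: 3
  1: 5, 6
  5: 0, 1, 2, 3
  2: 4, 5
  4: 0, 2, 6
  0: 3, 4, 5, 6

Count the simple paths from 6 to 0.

7

6–0
6–1–5–0
6–1–5–2–4–0
6–1–5–3–0
6–4–0
6–4–2–5–0
6–4–2–5–3–0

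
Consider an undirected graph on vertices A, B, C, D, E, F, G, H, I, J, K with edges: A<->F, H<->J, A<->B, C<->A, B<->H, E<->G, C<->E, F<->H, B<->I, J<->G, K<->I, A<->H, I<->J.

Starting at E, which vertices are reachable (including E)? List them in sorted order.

Start at E.
Its neighbours: C, G.
Then their neighbours: A, J.
Then next layer: B, F, H, I.
Then next layer: K.
Nothing further is reachable.

A, B, C, E, F, G, H, I, J, K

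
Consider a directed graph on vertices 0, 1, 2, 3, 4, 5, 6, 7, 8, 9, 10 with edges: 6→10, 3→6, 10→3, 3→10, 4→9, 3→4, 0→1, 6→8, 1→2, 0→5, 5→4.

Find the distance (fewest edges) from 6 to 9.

Distance 0: 6.
Distance 1: 8, 10.
Distance 2: 3.
Distance 3: 4.
Distance 4: 9 — contains 9.

4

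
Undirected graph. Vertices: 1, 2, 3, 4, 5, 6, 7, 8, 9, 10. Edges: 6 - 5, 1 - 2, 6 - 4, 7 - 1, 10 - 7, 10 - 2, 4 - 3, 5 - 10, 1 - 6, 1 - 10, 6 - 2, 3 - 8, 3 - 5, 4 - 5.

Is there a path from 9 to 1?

9 has no edges, so nothing is reachable from it.

No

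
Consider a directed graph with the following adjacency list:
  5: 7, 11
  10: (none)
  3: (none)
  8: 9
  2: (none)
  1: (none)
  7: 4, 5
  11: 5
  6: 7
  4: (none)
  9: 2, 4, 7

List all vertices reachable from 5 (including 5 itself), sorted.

4, 5, 7, 11

Start at 5.
Its neighbours: 7, 11.
Then their neighbours: 4.
Nothing further is reachable.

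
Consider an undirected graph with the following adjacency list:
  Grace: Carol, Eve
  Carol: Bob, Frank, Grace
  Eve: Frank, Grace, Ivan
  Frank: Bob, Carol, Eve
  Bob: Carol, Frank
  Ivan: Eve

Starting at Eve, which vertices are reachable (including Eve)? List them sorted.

Bob, Carol, Eve, Frank, Grace, Ivan

Start at Eve.
Its neighbours: Frank, Grace, Ivan.
Then their neighbours: Bob, Carol.
Every vertex is now reached.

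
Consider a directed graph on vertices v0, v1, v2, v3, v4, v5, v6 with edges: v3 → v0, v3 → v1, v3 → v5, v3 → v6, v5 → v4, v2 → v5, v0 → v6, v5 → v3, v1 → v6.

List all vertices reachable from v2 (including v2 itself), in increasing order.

Start at v2.
Its neighbours: v5.
Then their neighbours: v3, v4.
Then next layer: v0, v1, v6.
Every vertex is now reached.

v0, v1, v2, v3, v4, v5, v6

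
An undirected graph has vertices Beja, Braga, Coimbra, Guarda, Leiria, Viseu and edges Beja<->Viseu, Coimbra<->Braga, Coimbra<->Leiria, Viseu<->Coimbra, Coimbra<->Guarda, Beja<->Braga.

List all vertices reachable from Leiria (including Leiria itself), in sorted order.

Start at Leiria.
Its neighbours: Coimbra.
Then their neighbours: Braga, Guarda, Viseu.
Then next layer: Beja.
Every vertex is now reached.

Beja, Braga, Coimbra, Guarda, Leiria, Viseu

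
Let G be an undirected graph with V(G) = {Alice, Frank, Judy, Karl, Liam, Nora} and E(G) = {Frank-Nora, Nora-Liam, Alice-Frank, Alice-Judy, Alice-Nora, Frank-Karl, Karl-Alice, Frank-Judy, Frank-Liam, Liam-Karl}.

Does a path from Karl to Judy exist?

Explore from Karl.
Distance 1: reach Alice, Frank, Liam.
Distance 2: reach Judy, Nora.
Found Judy.

Yes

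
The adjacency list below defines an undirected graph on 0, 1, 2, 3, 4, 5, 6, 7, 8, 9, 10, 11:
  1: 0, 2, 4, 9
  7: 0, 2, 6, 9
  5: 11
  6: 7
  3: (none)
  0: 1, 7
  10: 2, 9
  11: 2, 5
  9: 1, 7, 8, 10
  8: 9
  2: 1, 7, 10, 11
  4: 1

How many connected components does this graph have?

2

From 0: component {0, 1, 2, 4, 5, 6, 7, 8, 9, 10, 11}.
From 3: component {3}.
That's 2 components.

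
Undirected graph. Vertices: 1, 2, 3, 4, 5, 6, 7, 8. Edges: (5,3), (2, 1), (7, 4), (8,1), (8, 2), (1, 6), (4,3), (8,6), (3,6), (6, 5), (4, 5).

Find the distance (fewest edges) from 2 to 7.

5

Distance 0: 2.
Distance 1: 1, 8.
Distance 2: 6.
Distance 3: 3, 5.
Distance 4: 4.
Distance 5: 7 — contains 7.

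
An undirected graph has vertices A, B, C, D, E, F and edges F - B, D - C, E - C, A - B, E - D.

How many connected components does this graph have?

From A: component {A, B, F}.
From C: component {C, D, E}.
That's 2 components.

2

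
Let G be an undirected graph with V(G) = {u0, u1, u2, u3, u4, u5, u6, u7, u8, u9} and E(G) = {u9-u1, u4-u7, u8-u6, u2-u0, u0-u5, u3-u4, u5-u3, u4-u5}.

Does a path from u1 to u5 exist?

Explore from u1.
Distance 1: reach u9.
The search is exhausted without reaching u5; it lies in a different component.

No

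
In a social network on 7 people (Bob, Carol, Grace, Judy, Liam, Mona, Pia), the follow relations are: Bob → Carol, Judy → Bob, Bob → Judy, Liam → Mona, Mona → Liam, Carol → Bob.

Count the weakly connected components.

4

From Bob: component {Bob, Carol, Judy}.
From Grace: component {Grace}.
From Liam: component {Liam, Mona}.
From Pia: component {Pia}.
That's 4 components.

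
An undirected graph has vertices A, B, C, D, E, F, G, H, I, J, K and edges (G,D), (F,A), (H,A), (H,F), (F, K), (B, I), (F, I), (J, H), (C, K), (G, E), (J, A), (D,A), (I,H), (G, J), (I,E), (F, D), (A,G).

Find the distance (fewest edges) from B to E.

2

Distance 0: B.
Distance 1: I.
Distance 2: E, F, H — contains E.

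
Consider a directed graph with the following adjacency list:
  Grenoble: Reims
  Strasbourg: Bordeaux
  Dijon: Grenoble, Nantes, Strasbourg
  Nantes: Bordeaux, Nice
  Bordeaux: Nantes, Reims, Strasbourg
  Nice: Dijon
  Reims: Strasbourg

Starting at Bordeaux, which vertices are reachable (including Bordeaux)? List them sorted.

Start at Bordeaux.
Its neighbours: Nantes, Reims, Strasbourg.
Then their neighbours: Nice.
Then next layer: Dijon.
Then next layer: Grenoble.
Every vertex is now reached.

Bordeaux, Dijon, Grenoble, Nantes, Nice, Reims, Strasbourg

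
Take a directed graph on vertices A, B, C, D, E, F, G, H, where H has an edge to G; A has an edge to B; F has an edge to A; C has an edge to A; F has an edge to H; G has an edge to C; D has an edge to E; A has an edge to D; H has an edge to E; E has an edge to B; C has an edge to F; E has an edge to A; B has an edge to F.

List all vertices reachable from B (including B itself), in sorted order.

A, B, C, D, E, F, G, H

Start at B.
Its neighbours: F.
Then their neighbours: A, H.
Then next layer: D, E, G.
Then next layer: C.
Every vertex is now reached.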